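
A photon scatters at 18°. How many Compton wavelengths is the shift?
0.0489 λ_C

The Compton shift formula is:
Δλ = λ_C(1 - cos θ)

Dividing both sides by λ_C:
Δλ/λ_C = 1 - cos θ

For θ = 18°:
Δλ/λ_C = 1 - cos(18°)
Δλ/λ_C = 1 - 0.9511
Δλ/λ_C = 0.0489

This means the shift is 0.0489 × λ_C = 0.1188 pm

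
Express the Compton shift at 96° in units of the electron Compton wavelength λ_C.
1.1045 λ_C

The Compton shift formula is:
Δλ = λ_C(1 - cos θ)

Dividing both sides by λ_C:
Δλ/λ_C = 1 - cos θ

For θ = 96°:
Δλ/λ_C = 1 - cos(96°)
Δλ/λ_C = 1 - -0.1045
Δλ/λ_C = 1.1045

This means the shift is 1.1045 × λ_C = 2.6799 pm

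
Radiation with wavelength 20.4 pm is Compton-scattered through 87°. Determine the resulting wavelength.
22.6993 pm

Using the Compton scattering formula:
λ' = λ + Δλ = λ + λ_C(1 - cos θ)

Given:
- Initial wavelength λ = 20.4 pm
- Scattering angle θ = 87°
- Compton wavelength λ_C ≈ 2.4263 pm

Calculate the shift:
Δλ = 2.4263 × (1 - cos(87°))
Δλ = 2.4263 × 0.9477
Δλ = 2.2993 pm

Final wavelength:
λ' = 20.4 + 2.2993 = 22.6993 pm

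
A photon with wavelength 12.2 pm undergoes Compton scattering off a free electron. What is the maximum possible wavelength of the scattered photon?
17.0526 pm (at θ = 180°)

The Compton shift is Δλ = λ_C(1 − cos θ).

Since cos θ ranges from −1 to 1, the factor (1 − cos θ) ranges from 0 to 2; the maximum shift occurs at θ = 180° (backscattering):
Δλ_max = 2λ_C = 2 × 2.4263 pm = 4.8526 pm

Maximum scattered wavelength:
λ'_max = λ₀ + Δλ_max = 12.2 + 4.8526 = 17.0526 pm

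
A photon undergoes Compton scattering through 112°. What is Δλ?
3.3352 pm

Using the Compton scattering formula:
Δλ = λ_C(1 - cos θ)

where λ_C = h/(m_e·c) ≈ 2.4263 pm is the Compton wavelength of an electron.

For θ = 112°:
cos(112°) = -0.3746
1 - cos(112°) = 1.3746

Δλ = 2.4263 × 1.3746
Δλ = 3.3352 pm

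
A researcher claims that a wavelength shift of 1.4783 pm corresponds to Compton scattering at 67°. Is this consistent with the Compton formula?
Yes, consistent

Calculate the expected shift for θ = 67°:

Δλ_expected = λ_C(1 - cos(67°))
Δλ_expected = 2.4263 × (1 - cos(67°))
Δλ_expected = 2.4263 × 0.6093
Δλ_expected = 1.4783 pm

Given shift: 1.4783 pm
Expected shift: 1.4783 pm
Difference: 0.0000 pm

The values match. This is consistent with Compton scattering at the stated angle.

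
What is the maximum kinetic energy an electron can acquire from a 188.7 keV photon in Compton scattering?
80.1615 keV

Maximum energy transfer occurs at θ = 180° (backscattering).

Initial photon: E₀ = 188.7 keV → λ₀ = 6.5704 pm

Maximum Compton shift (at 180°):
Δλ_max = 2λ_C = 2 × 2.4263 = 4.8526 pm

Final wavelength:
λ' = 6.5704 + 4.8526 = 11.4231 pm

Minimum photon energy (maximum energy to electron):
E'_min = hc/λ' = 108.5385 keV

Maximum electron kinetic energy:
K_max = E₀ - E'_min = 188.7000 - 108.5385 = 80.1615 keV

(Intermediate values are shown rounded; full precision is carried through to the final answer.)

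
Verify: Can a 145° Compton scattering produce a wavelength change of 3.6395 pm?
No, inconsistent

Calculate the expected shift for θ = 145°:

Δλ_expected = λ_C(1 - cos(145°))
Δλ_expected = 2.4263 × (1 - cos(145°))
Δλ_expected = 2.4263 × 1.8192
Δλ_expected = 4.4138 pm

Given shift: 3.6395 pm
Expected shift: 4.4138 pm
Difference: 0.7744 pm

The values do not match. The given shift corresponds to θ ≈ 120.0°, not 145°.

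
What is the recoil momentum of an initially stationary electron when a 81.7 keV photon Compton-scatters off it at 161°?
7.5930e-23 kg·m/s

The electron is initially at rest, so by conservation of momentum:
p⃗_e = p⃗₀ − p⃗'  (incident photon momentum minus scattered photon momentum)

Photon momentum magnitudes (p = h/λ = E/c):
λ₀ = hc/E₀ = 15.1755 pm → p₀ = h/λ₀ = 4.3663e-23 kg·m/s
Δλ = λ_C(1 − cos 161°) = 4.7204 pm
λ' = 19.8960 pm → p' = h/λ' = 3.3304e-23 kg·m/s

The scattered photon makes angle θ = 161° with the incident direction, so by the law of cosines:
|p⃗_e|² = p₀² + p'² − 2p₀p'cos θ
|p⃗_e|² = (4.3663e-23)² + (3.3304e-23)² − 2·4.3663e-23·3.3304e-23·cos(161°)
|p⃗_e| = 7.5930e-23 kg·m/s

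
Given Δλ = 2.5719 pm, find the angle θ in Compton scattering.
93.44°

From the Compton formula Δλ = λ_C(1 - cos θ), we can solve for θ:

cos θ = 1 - Δλ/λ_C

Given:
- Δλ = 2.5719 pm
- λ_C = h/(m_e·c) ≈ 2.42631024 pm

cos θ = 1 - 2.5719/2.42631024
cos θ = 1 - 1.060005
cos θ = -0.060005

θ = arccos(-0.060005)
θ = 93.44°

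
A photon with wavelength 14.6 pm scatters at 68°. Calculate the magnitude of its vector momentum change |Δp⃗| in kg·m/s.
4.8497e-23 kg·m/s

Photon momentum magnitude is p = h/λ.

Initial momentum:
p₀ = h/λ = 6.6261e-34/1.4600e-11 = 4.5384e-23 kg·m/s

After scattering:
λ' = λ + Δλ = 14.6 + 1.5174 = 16.1174 pm
p' = h/λ' = 6.6261e-34/1.6117e-11 = 4.1111e-23 kg·m/s

Momentum is a vector; the scattered photon's direction makes angle θ = 68° with the incident direction. The magnitude of the vector change Δp⃗ = p⃗₀ − p⃗' is found from the law of cosines:
|Δp⃗|² = p₀² + p'² − 2p₀p'cos θ
|Δp⃗|² = (4.5384e-23)² + (4.1111e-23)² − 2·4.5384e-23·4.1111e-23·cos(68°)
|Δp⃗| = 4.8497e-23 kg·m/s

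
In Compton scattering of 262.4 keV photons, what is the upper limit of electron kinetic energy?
132.9481 keV

Maximum energy transfer occurs at θ = 180° (backscattering).

Initial photon: E₀ = 262.4 keV → λ₀ = 4.7250 pm

Maximum Compton shift (at 180°):
Δλ_max = 2λ_C = 2 × 2.4263 = 4.8526 pm

Final wavelength:
λ' = 4.7250 + 4.8526 = 9.5776 pm

Minimum photon energy (maximum energy to electron):
E'_min = hc/λ' = 129.4519 keV

Maximum electron kinetic energy:
K_max = E₀ - E'_min = 262.4000 - 129.4519 = 132.9481 keV

(Intermediate values are shown rounded; full precision is carried through to the final answer.)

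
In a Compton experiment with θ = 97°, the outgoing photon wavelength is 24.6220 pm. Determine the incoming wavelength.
21.9000 pm

From λ' = λ + Δλ, we have λ = λ' - Δλ

First calculate the Compton shift:
Δλ = λ_C(1 - cos θ)
Δλ = 2.4263 × (1 - cos(97°))
Δλ = 2.4263 × 1.1219
Δλ = 2.7220 pm

Initial wavelength:
λ = λ' - Δλ
λ = 24.6220 - 2.7220
λ = 21.9000 pm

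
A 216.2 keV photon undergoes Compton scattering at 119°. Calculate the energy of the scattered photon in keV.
132.7837 keV

First convert energy to wavelength:
λ = hc/E, with hc ≈ 1239.842 keV·pm (i.e. 1239.842 eV·nm)

For E = 216.2 keV = 216200 eV:
λ = 1239.842 keV·pm / 216.2 keV
λ = 5.7347 pm

Calculate the Compton shift:
Δλ = λ_C(1 - cos(119°)) = 2.4263 × 1.4848
Δλ = 3.6026 pm

Final wavelength:
λ' = 5.7347 + 3.6026 = 9.3373 pm

Final energy:
E' = hc/λ' = 1239.842 / 9.3373 = 132.7837 keV

(Intermediate values are shown rounded; full precision is carried through to the final answer.)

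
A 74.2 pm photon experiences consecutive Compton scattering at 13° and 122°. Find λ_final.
77.9742 pm

Apply Compton shift twice:

First scattering at θ₁ = 13°:
Δλ₁ = λ_C(1 - cos(13°))
Δλ₁ = 2.4263 × 0.0256
Δλ₁ = 0.0622 pm

After first scattering:
λ₁ = 74.2 + 0.0622 = 74.2622 pm

Second scattering at θ₂ = 122°:
Δλ₂ = λ_C(1 - cos(122°))
Δλ₂ = 2.4263 × 1.5299
Δλ₂ = 3.7121 pm

Final wavelength:
λ₂ = 74.2622 + 3.7121 = 77.9742 pm

Total shift: Δλ_total = 0.0622 + 3.7121 = 3.7742 pm

(Intermediate values are shown rounded; full precision is carried through to the final answer.)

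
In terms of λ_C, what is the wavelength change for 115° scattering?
1.4226 λ_C

The Compton shift formula is:
Δλ = λ_C(1 - cos θ)

Dividing both sides by λ_C:
Δλ/λ_C = 1 - cos θ

For θ = 115°:
Δλ/λ_C = 1 - cos(115°)
Δλ/λ_C = 1 - -0.4226
Δλ/λ_C = 1.4226

This means the shift is 1.4226 × λ_C = 3.4517 pm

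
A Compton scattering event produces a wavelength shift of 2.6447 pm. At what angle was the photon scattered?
95.16°

From the Compton formula Δλ = λ_C(1 - cos θ), we can solve for θ:

cos θ = 1 - Δλ/λ_C

Given:
- Δλ = 2.6447 pm
- λ_C = h/(m_e·c) ≈ 2.42631024 pm

cos θ = 1 - 2.6447/2.42631024
cos θ = 1 - 1.090009
cos θ = -0.090009

θ = arccos(-0.090009)
θ = 95.16°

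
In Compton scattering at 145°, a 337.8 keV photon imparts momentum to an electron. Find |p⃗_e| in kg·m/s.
2.5209e-22 kg·m/s

The electron is initially at rest, so by conservation of momentum:
p⃗_e = p⃗₀ − p⃗'  (incident photon momentum minus scattered photon momentum)

Photon momentum magnitudes (p = h/λ = E/c):
λ₀ = hc/E₀ = 3.6703 pm → p₀ = h/λ₀ = 1.8053e-22 kg·m/s
Δλ = λ_C(1 − cos 145°) = 4.4138 pm
λ' = 8.0842 pm → p' = h/λ' = 8.1964e-23 kg·m/s

The scattered photon makes angle θ = 145° with the incident direction, so by the law of cosines:
|p⃗_e|² = p₀² + p'² − 2p₀p'cos θ
|p⃗_e|² = (1.8053e-22)² + (8.1964e-23)² − 2·1.8053e-22·8.1964e-23·cos(145°)
|p⃗_e| = 2.5209e-22 kg·m/s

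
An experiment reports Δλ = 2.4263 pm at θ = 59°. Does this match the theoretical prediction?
No, inconsistent

Calculate the expected shift for θ = 59°:

Δλ_expected = λ_C(1 - cos(59°))
Δλ_expected = 2.4263 × (1 - cos(59°))
Δλ_expected = 2.4263 × 0.4850
Δλ_expected = 1.1767 pm

Given shift: 2.4263 pm
Expected shift: 1.1767 pm
Difference: 1.2496 pm

The values do not match. The given shift corresponds to θ ≈ 90.0°, not 59°.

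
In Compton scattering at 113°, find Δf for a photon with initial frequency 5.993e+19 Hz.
2.414e+19 Hz (decrease)

Convert frequency to wavelength (c = 299792458 m/s):
λ₀ = c/f₀ = 299792458/5.993e+19 = 5.0023771e-12 m = 5.0024 pm

Calculate Compton shift:
Δλ = λ_C(1 - cos(113°)) = 3.3743 pm

Final wavelength:
λ' = λ₀ + Δλ = 5.0024 + 3.3743 = 8.3767 pm

Final frequency:
f' = c/λ' = 299792458/8.3767222e-12 = 3.5788755e+19 Hz

Frequency shift (decrease):
Δf = f₀ - f' = 5.993e+19 - 3.5788755e+19 = 2.414e+19 Hz

(Intermediate values are shown rounded; full precision is carried through to the final answer.)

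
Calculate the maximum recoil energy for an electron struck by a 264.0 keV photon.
134.1599 keV

Maximum energy transfer occurs at θ = 180° (backscattering).

Initial photon: E₀ = 264.0 keV → λ₀ = 4.6964 pm

Maximum Compton shift (at 180°):
Δλ_max = 2λ_C = 2 × 2.4263 = 4.8526 pm

Final wavelength:
λ' = 4.6964 + 4.8526 = 9.5490 pm

Minimum photon energy (maximum energy to electron):
E'_min = hc/λ' = 129.8401 keV

Maximum electron kinetic energy:
K_max = E₀ - E'_min = 264.0000 - 129.8401 = 134.1599 keV

(Intermediate values are shown rounded; full precision is carried through to the final answer.)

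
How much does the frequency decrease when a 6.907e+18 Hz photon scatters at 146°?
6.407e+17 Hz (decrease)

Convert frequency to wavelength (c = 299792458 m/s):
λ₀ = c/f₀ = 299792458/6.907e+18 = 4.3404149e-11 m = 43.4041 pm

Calculate Compton shift:
Δλ = λ_C(1 - cos(146°)) = 4.4378 pm

Final wavelength:
λ' = λ₀ + Δλ = 43.4041 + 4.4378 = 47.8420 pm

Final frequency:
f' = c/λ' = 299792458/4.7841962e-11 = 6.2663078e+18 Hz

Frequency shift (decrease):
Δf = f₀ - f' = 6.907e+18 - 6.2663078e+18 = 6.407e+17 Hz

(Intermediate values are shown rounded; full precision is carried through to the final answer.)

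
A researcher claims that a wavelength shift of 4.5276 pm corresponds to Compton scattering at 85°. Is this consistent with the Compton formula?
No, inconsistent

Calculate the expected shift for θ = 85°:

Δλ_expected = λ_C(1 - cos(85°))
Δλ_expected = 2.4263 × (1 - cos(85°))
Δλ_expected = 2.4263 × 0.9128
Δλ_expected = 2.2148 pm

Given shift: 4.5276 pm
Expected shift: 2.2148 pm
Difference: 2.3127 pm

The values do not match. The given shift corresponds to θ ≈ 150.0°, not 85°.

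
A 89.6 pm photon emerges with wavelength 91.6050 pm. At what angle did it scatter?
80.00°

First find the wavelength shift:
Δλ = λ' - λ = 91.6050 - 89.6 = 2.0050 pm

Using Δλ = λ_C(1 - cos θ), with λ_C = h/(m_e·c) ≈ 2.42631024 pm:
cos θ = 1 - Δλ/λ_C
cos θ = 1 - 2.0050/2.42631024
cos θ = 0.173642

θ = arccos(0.173642)
θ = 80.00°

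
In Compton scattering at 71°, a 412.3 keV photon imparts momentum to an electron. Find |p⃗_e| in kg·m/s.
2.2009e-22 kg·m/s

The electron is initially at rest, so by conservation of momentum:
p⃗_e = p⃗₀ − p⃗'  (incident photon momentum minus scattered photon momentum)

Photon momentum magnitudes (p = h/λ = E/c):
λ₀ = hc/E₀ = 3.0071 pm → p₀ = h/λ₀ = 2.2034e-22 kg·m/s
Δλ = λ_C(1 − cos 71°) = 1.6364 pm
λ' = 4.6435 pm → p' = h/λ' = 1.4270e-22 kg·m/s

The scattered photon makes angle θ = 71° with the incident direction, so by the law of cosines:
|p⃗_e|² = p₀² + p'² − 2p₀p'cos θ
|p⃗_e|² = (2.2034e-22)² + (1.4270e-22)² − 2·2.2034e-22·1.4270e-22·cos(71°)
|p⃗_e| = 2.2009e-22 kg·m/s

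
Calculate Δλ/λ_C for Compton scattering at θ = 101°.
1.1908 λ_C

The Compton shift formula is:
Δλ = λ_C(1 - cos θ)

Dividing both sides by λ_C:
Δλ/λ_C = 1 - cos θ

For θ = 101°:
Δλ/λ_C = 1 - cos(101°)
Δλ/λ_C = 1 - -0.1908
Δλ/λ_C = 1.1908

This means the shift is 1.1908 × λ_C = 2.8893 pm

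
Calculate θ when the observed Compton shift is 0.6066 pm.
41.41°

From the Compton formula Δλ = λ_C(1 - cos θ), we can solve for θ:

cos θ = 1 - Δλ/λ_C

Given:
- Δλ = 0.6066 pm
- λ_C = h/(m_e·c) ≈ 2.42631024 pm

cos θ = 1 - 0.6066/2.42631024
cos θ = 1 - 0.250009
cos θ = 0.749991

θ = arccos(0.749991)
θ = 41.41°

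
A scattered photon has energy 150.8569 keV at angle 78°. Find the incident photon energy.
196.9000 keV

Convert final energy to wavelength (hc ≈ 1239.842 keV·pm):
λ' = hc/E' = 1239.842 / 150.8569 = 8.2187 pm

Calculate the Compton shift:
Δλ = λ_C(1 - cos(78°))
Δλ = 2.4263 × (1 - cos(78°))
Δλ = 1.9219 pm

Initial wavelength:
λ = λ' - Δλ = 8.2187 - 1.9219 = 6.2968 pm

Initial energy:
E = hc/λ = 1239.842 / 6.2968 = 196.9000 keV

(Intermediate values are shown rounded; full precision is carried through to the final answer.)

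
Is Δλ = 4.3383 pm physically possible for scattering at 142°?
Yes, consistent

Calculate the expected shift for θ = 142°:

Δλ_expected = λ_C(1 - cos(142°))
Δλ_expected = 2.4263 × (1 - cos(142°))
Δλ_expected = 2.4263 × 1.7880
Δλ_expected = 4.3383 pm

Given shift: 4.3383 pm
Expected shift: 4.3383 pm
Difference: 0.0000 pm

The values match. This is consistent with Compton scattering at the stated angle.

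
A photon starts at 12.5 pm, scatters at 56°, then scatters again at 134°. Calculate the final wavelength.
17.6813 pm

Apply Compton shift twice:

First scattering at θ₁ = 56°:
Δλ₁ = λ_C(1 - cos(56°))
Δλ₁ = 2.4263 × 0.4408
Δλ₁ = 1.0695 pm

After first scattering:
λ₁ = 12.5 + 1.0695 = 13.5695 pm

Second scattering at θ₂ = 134°:
Δλ₂ = λ_C(1 - cos(134°))
Δλ₂ = 2.4263 × 1.6947
Δλ₂ = 4.1118 pm

Final wavelength:
λ₂ = 13.5695 + 4.1118 = 17.6813 pm

Total shift: Δλ_total = 1.0695 + 4.1118 = 5.1813 pm

(Intermediate values are shown rounded; full precision is carried through to the final answer.)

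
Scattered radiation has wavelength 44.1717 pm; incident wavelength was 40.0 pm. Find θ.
136.00°

First find the wavelength shift:
Δλ = λ' - λ = 44.1717 - 40.0 = 4.1717 pm

Using Δλ = λ_C(1 - cos θ), with λ_C = h/(m_e·c) ≈ 2.42631024 pm:
cos θ = 1 - Δλ/λ_C
cos θ = 1 - 4.1717/2.42631024
cos θ = -0.719360

θ = arccos(-0.719360)
θ = 136.00°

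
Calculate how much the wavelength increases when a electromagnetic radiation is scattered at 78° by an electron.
1.9219 pm

Using the Compton scattering formula:
Δλ = λ_C(1 - cos θ)

where λ_C = h/(m_e·c) ≈ 2.4263 pm is the Compton wavelength of an electron.

For θ = 78°:
cos(78°) = 0.2079
1 - cos(78°) = 0.7921

Δλ = 2.4263 × 0.7921
Δλ = 1.9219 pm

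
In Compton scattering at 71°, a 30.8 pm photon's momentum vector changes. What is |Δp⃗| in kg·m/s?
2.4371e-23 kg·m/s

Photon momentum magnitude is p = h/λ.

Initial momentum:
p₀ = h/λ = 6.6261e-34/3.0800e-11 = 2.1513e-23 kg·m/s

After scattering:
λ' = λ + Δλ = 30.8 + 1.6364 = 32.4364 pm
p' = h/λ' = 6.6261e-34/3.2436e-11 = 2.0428e-23 kg·m/s

Momentum is a vector; the scattered photon's direction makes angle θ = 71° with the incident direction. The magnitude of the vector change Δp⃗ = p⃗₀ − p⃗' is found from the law of cosines:
|Δp⃗|² = p₀² + p'² − 2p₀p'cos θ
|Δp⃗|² = (2.1513e-23)² + (2.0428e-23)² − 2·2.1513e-23·2.0428e-23·cos(71°)
|Δp⃗| = 2.4371e-23 kg·m/s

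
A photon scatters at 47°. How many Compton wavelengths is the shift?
0.3180 λ_C

The Compton shift formula is:
Δλ = λ_C(1 - cos θ)

Dividing both sides by λ_C:
Δλ/λ_C = 1 - cos θ

For θ = 47°:
Δλ/λ_C = 1 - cos(47°)
Δλ/λ_C = 1 - 0.6820
Δλ/λ_C = 0.3180

This means the shift is 0.3180 × λ_C = 0.7716 pm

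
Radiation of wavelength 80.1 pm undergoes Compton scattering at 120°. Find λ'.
83.7395 pm

Using the Compton formula: λ' = λ + λ_C(1 − cos θ)

For θ = 120°, cos θ = -1/2 (exact) = -0.5000, so:
1 − cos 120° = 1 − (-1/2) = 1.5000

Δλ = λ_C × 1.5000 = 2.4263 × 1.5000 = 3.6395 pm

λ' = 80.1 + 3.6395 = 83.7395 pm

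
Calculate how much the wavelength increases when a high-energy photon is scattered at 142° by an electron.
4.3383 pm

Using the Compton scattering formula:
Δλ = λ_C(1 - cos θ)

where λ_C = h/(m_e·c) ≈ 2.4263 pm is the Compton wavelength of an electron.

For θ = 142°:
cos(142°) = -0.7880
1 - cos(142°) = 1.7880

Δλ = 2.4263 × 1.7880
Δλ = 4.3383 pm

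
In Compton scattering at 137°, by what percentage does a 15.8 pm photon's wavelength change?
26.5873%

Calculate the Compton shift:
Δλ = λ_C(1 - cos(137°))
Δλ = 2.4263 × (1 - cos(137°))
Δλ = 2.4263 × 1.7314
Δλ = 4.2008 pm

Percentage change:
(Δλ/λ₀) × 100 = (4.2008/15.8) × 100
= 26.5873%

(Intermediate values are shown rounded; full precision is carried through to the final answer.)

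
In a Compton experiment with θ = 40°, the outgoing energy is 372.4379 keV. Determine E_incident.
448.9999 keV

Convert final energy to wavelength (hc ≈ 1239.842 keV·pm):
λ' = hc/E' = 1239.842 / 372.4379 = 3.3290 pm

Calculate the Compton shift:
Δλ = λ_C(1 - cos(40°))
Δλ = 2.4263 × (1 - cos(40°))
Δλ = 0.5676 pm

Initial wavelength:
λ = λ' - Δλ = 3.3290 - 0.5676 = 2.7613 pm

Initial energy:
E = hc/λ = 1239.842 / 2.7613 = 448.9999 keV

(Intermediate values are shown rounded; full precision is carried through to the final answer.)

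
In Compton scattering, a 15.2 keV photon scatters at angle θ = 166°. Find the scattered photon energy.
14.3585 keV

First convert energy to wavelength:
λ = hc/E, with hc ≈ 1239.842 keV·pm (i.e. 1239.842 eV·nm)

For E = 15.2 keV = 15200 eV:
λ = 1239.842 keV·pm / 15.2 keV
λ = 81.5686 pm

Calculate the Compton shift:
Δλ = λ_C(1 - cos(166°)) = 2.4263 × 1.9703
Δλ = 4.7805 pm

Final wavelength:
λ' = 81.5686 + 4.7805 = 86.3491 pm

Final energy:
E' = hc/λ' = 1239.842 / 86.3491 = 14.3585 keV

(Intermediate values are shown rounded; full precision is carried through to the final answer.)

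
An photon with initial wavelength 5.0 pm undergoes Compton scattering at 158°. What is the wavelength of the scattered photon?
9.6759 pm

Using the Compton scattering formula:
λ' = λ + Δλ = λ + λ_C(1 - cos θ)

Given:
- Initial wavelength λ = 5.0 pm
- Scattering angle θ = 158°
- Compton wavelength λ_C ≈ 2.4263 pm

Calculate the shift:
Δλ = 2.4263 × (1 - cos(158°))
Δλ = 2.4263 × 1.9272
Δλ = 4.6759 pm

Final wavelength:
λ' = 5.0 + 4.6759 = 9.6759 pm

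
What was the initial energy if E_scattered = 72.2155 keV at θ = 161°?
99.6000 keV

Convert final energy to wavelength (hc ≈ 1239.842 keV·pm):
λ' = hc/E' = 1239.842 / 72.2155 = 17.1686 pm

Calculate the Compton shift:
Δλ = λ_C(1 - cos(161°))
Δλ = 2.4263 × (1 - cos(161°))
Δλ = 4.7204 pm

Initial wavelength:
λ = λ' - Δλ = 17.1686 - 4.7204 = 12.4482 pm

Initial energy:
E = hc/λ = 1239.842 / 12.4482 = 99.6000 keV

(Intermediate values are shown rounded; full precision is carried through to the final answer.)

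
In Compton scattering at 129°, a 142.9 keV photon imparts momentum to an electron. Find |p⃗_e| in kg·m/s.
1.1674e-22 kg·m/s

The electron is initially at rest, so by conservation of momentum:
p⃗_e = p⃗₀ − p⃗'  (incident photon momentum minus scattered photon momentum)

Photon momentum magnitudes (p = h/λ = E/c):
λ₀ = hc/E₀ = 8.6763 pm → p₀ = h/λ₀ = 7.6370e-23 kg·m/s
Δλ = λ_C(1 − cos 129°) = 3.9532 pm
λ' = 12.6295 pm → p' = h/λ' = 5.2465e-23 kg·m/s

The scattered photon makes angle θ = 129° with the incident direction, so by the law of cosines:
|p⃗_e|² = p₀² + p'² − 2p₀p'cos θ
|p⃗_e|² = (7.6370e-23)² + (5.2465e-23)² − 2·7.6370e-23·5.2465e-23·cos(129°)
|p⃗_e| = 1.1674e-22 kg·m/s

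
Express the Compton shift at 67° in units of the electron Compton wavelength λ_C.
0.6093 λ_C

The Compton shift formula is:
Δλ = λ_C(1 - cos θ)

Dividing both sides by λ_C:
Δλ/λ_C = 1 - cos θ

For θ = 67°:
Δλ/λ_C = 1 - cos(67°)
Δλ/λ_C = 1 - 0.3907
Δλ/λ_C = 0.6093

This means the shift is 0.6093 × λ_C = 1.4783 pm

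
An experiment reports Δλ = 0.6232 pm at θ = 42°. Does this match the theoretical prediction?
Yes, consistent

Calculate the expected shift for θ = 42°:

Δλ_expected = λ_C(1 - cos(42°))
Δλ_expected = 2.4263 × (1 - cos(42°))
Δλ_expected = 2.4263 × 0.2569
Δλ_expected = 0.6232 pm

Given shift: 0.6232 pm
Expected shift: 0.6232 pm
Difference: 0.0000 pm

The values match. This is consistent with Compton scattering at the stated angle.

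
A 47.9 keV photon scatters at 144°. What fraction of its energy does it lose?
0.1450 (or 14.50%)

Calculate initial and final photon energies:

Initial: E₀ = 47.9 keV → λ₀ = 25.8840 pm
Compton shift: Δλ = 4.3892 pm
Final wavelength: λ' = 30.2732 pm
Final energy: E' = 40.9551 keV

Fractional energy loss:
(E₀ - E')/E₀ = (47.9000 - 40.9551)/47.9000
= 6.9449/47.9000
= 0.1450
= 14.50%

(Intermediate values are shown rounded; full precision is carried through to the final answer.)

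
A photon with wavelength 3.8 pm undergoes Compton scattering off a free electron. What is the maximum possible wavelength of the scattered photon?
8.6526 pm (at θ = 180°)

The Compton shift is Δλ = λ_C(1 − cos θ).

Since cos θ ranges from −1 to 1, the factor (1 − cos θ) ranges from 0 to 2; the maximum shift occurs at θ = 180° (backscattering):
Δλ_max = 2λ_C = 2 × 2.4263 pm = 4.8526 pm

Maximum scattered wavelength:
λ'_max = λ₀ + Δλ_max = 3.8 + 4.8526 = 8.6526 pm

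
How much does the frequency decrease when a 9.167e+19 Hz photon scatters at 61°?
2.535e+19 Hz (decrease)

Convert frequency to wavelength (c = 299792458 m/s):
λ₀ = c/f₀ = 299792458/9.167e+19 = 3.2703443e-12 m = 3.2703 pm

Calculate Compton shift:
Δλ = λ_C(1 - cos(61°)) = 1.2500 pm

Final wavelength:
λ' = λ₀ + Δλ = 3.2703 + 1.2500 = 4.5204 pm

Final frequency:
f' = c/λ' = 299792458/4.5203559e-12 = 6.6320542e+19 Hz

Frequency shift (decrease):
Δf = f₀ - f' = 9.167e+19 - 6.6320542e+19 = 2.535e+19 Hz

(Intermediate values are shown rounded; full precision is carried through to the final answer.)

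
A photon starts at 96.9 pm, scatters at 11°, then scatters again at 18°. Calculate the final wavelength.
97.0633 pm

Apply Compton shift twice:

First scattering at θ₁ = 11°:
Δλ₁ = λ_C(1 - cos(11°))
Δλ₁ = 2.4263 × 0.0184
Δλ₁ = 0.0446 pm

After first scattering:
λ₁ = 96.9 + 0.0446 = 96.9446 pm

Second scattering at θ₂ = 18°:
Δλ₂ = λ_C(1 - cos(18°))
Δλ₂ = 2.4263 × 0.0489
Δλ₂ = 0.1188 pm

Final wavelength:
λ₂ = 96.9446 + 0.1188 = 97.0633 pm

Total shift: Δλ_total = 0.0446 + 0.1188 = 0.1633 pm

(Intermediate values are shown rounded; full precision is carried through to the final answer.)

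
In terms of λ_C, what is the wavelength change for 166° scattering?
1.9703 λ_C

The Compton shift formula is:
Δλ = λ_C(1 - cos θ)

Dividing both sides by λ_C:
Δλ/λ_C = 1 - cos θ

For θ = 166°:
Δλ/λ_C = 1 - cos(166°)
Δλ/λ_C = 1 - -0.9703
Δλ/λ_C = 1.9703

This means the shift is 1.9703 × λ_C = 4.7805 pm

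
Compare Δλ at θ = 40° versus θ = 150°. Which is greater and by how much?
150° produces the larger shift by a factor of 7.976

Calculate both shifts using Δλ = λ_C(1 - cos θ):

For θ₁ = 40°:
Δλ₁ = 2.4263 × (1 - cos(40°))
Δλ₁ = 2.4263 × 0.2340
Δλ₁ = 0.5676 pm

For θ₂ = 150°:
Δλ₂ = 2.4263 × (1 - cos(150°))
Δλ₂ = 2.4263 × 1.8660
Δλ₂ = 4.5276 pm

The 150° angle produces the larger shift.
Ratio: 4.5276/0.5676 = 7.976

(Intermediate values are shown rounded; full precision is carried through to the final answer.)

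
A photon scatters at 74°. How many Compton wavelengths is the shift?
0.7244 λ_C

The Compton shift formula is:
Δλ = λ_C(1 - cos θ)

Dividing both sides by λ_C:
Δλ/λ_C = 1 - cos θ

For θ = 74°:
Δλ/λ_C = 1 - cos(74°)
Δλ/λ_C = 1 - 0.2756
Δλ/λ_C = 0.7244

This means the shift is 0.7244 × λ_C = 1.7575 pm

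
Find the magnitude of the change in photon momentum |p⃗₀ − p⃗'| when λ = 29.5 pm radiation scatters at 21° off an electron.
8.1651e-24 kg·m/s

Photon momentum magnitude is p = h/λ.

Initial momentum:
p₀ = h/λ = 6.6261e-34/2.9500e-11 = 2.2461e-23 kg·m/s

After scattering:
λ' = λ + Δλ = 29.5 + 0.1612 = 29.6612 pm
p' = h/λ' = 6.6261e-34/2.9661e-11 = 2.2339e-23 kg·m/s

Momentum is a vector; the scattered photon's direction makes angle θ = 21° with the incident direction. The magnitude of the vector change Δp⃗ = p⃗₀ − p⃗' is found from the law of cosines:
|Δp⃗|² = p₀² + p'² − 2p₀p'cos θ
|Δp⃗|² = (2.2461e-23)² + (2.2339e-23)² − 2·2.2461e-23·2.2339e-23·cos(21°)
|Δp⃗| = 8.1651e-24 kg·m/s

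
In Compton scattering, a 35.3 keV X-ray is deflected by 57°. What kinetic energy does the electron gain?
1.0766 keV

By energy conservation: K_e = E_initial - E_final

First find the scattered photon energy:
Initial wavelength: λ = hc/E = 35.1230 pm
Compton shift: Δλ = λ_C(1 - cos(57°)) = 1.1048 pm
Final wavelength: λ' = 35.1230 + 1.1048 = 36.2278 pm
Final photon energy: E' = hc/λ' = 34.2234 keV

Electron kinetic energy:
K_e = E - E' = 35.3000 - 34.2234 = 1.0766 keV

(Intermediate values are shown rounded; full precision is carried through to the final answer.)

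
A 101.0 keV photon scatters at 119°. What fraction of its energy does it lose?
0.2269 (or 22.69%)

Calculate initial and final photon energies:

Initial: E₀ = 101.0 keV → λ₀ = 12.2757 pm
Compton shift: Δλ = 3.6026 pm
Final wavelength: λ' = 15.8783 pm
Final energy: E' = 78.0842 keV

Fractional energy loss:
(E₀ - E')/E₀ = (101.0000 - 78.0842)/101.0000
= 22.9158/101.0000
= 0.2269
= 22.69%

(Intermediate values are shown rounded; full precision is carried through to the final answer.)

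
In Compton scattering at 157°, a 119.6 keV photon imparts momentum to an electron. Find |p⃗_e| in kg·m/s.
1.0592e-22 kg·m/s

The electron is initially at rest, so by conservation of momentum:
p⃗_e = p⃗₀ − p⃗'  (incident photon momentum minus scattered photon momentum)

Photon momentum magnitudes (p = h/λ = E/c):
λ₀ = hc/E₀ = 10.3666 pm → p₀ = h/λ₀ = 6.3918e-23 kg·m/s
Δλ = λ_C(1 − cos 157°) = 4.6597 pm
λ' = 15.0263 pm → p' = h/λ' = 4.4096e-23 kg·m/s

The scattered photon makes angle θ = 157° with the incident direction, so by the law of cosines:
|p⃗_e|² = p₀² + p'² − 2p₀p'cos θ
|p⃗_e|² = (6.3918e-23)² + (4.4096e-23)² − 2·6.3918e-23·4.4096e-23·cos(157°)
|p⃗_e| = 1.0592e-22 kg·m/s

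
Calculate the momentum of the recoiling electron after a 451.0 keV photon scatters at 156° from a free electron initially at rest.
3.2497e-22 kg·m/s

The electron is initially at rest, so by conservation of momentum:
p⃗_e = p⃗₀ − p⃗'  (incident photon momentum minus scattered photon momentum)

Photon momentum magnitudes (p = h/λ = E/c):
λ₀ = hc/E₀ = 2.7491 pm → p₀ = h/λ₀ = 2.4103e-22 kg·m/s
Δλ = λ_C(1 − cos 156°) = 4.6429 pm
λ' = 7.3920 pm → p' = h/λ' = 8.9639e-23 kg·m/s

The scattered photon makes angle θ = 156° with the incident direction, so by the law of cosines:
|p⃗_e|² = p₀² + p'² − 2p₀p'cos θ
|p⃗_e|² = (2.4103e-22)² + (8.9639e-23)² − 2·2.4103e-22·8.9639e-23·cos(156°)
|p⃗_e| = 3.2497e-22 kg·m/s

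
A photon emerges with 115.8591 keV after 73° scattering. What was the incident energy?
137.9999 keV

Convert final energy to wavelength (hc ≈ 1239.842 keV·pm):
λ' = hc/E' = 1239.842 / 115.8591 = 10.7013 pm

Calculate the Compton shift:
Δλ = λ_C(1 - cos(73°))
Δλ = 2.4263 × (1 - cos(73°))
Δλ = 1.7169 pm

Initial wavelength:
λ = λ' - Δλ = 10.7013 - 1.7169 = 8.9844 pm

Initial energy:
E = hc/λ = 1239.842 / 8.9844 = 137.9999 keV

(Intermediate values are shown rounded; full precision is carried through to the final answer.)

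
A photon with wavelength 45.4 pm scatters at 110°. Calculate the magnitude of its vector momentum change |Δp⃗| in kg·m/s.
2.3118e-23 kg·m/s

Photon momentum magnitude is p = h/λ.

Initial momentum:
p₀ = h/λ = 6.6261e-34/4.5400e-11 = 1.4595e-23 kg·m/s

After scattering:
λ' = λ + Δλ = 45.4 + 3.2562 = 48.6562 pm
p' = h/λ' = 6.6261e-34/4.8656e-11 = 1.3618e-23 kg·m/s

Momentum is a vector; the scattered photon's direction makes angle θ = 110° with the incident direction. The magnitude of the vector change Δp⃗ = p⃗₀ − p⃗' is found from the law of cosines:
|Δp⃗|² = p₀² + p'² − 2p₀p'cos θ
|Δp⃗|² = (1.4595e-23)² + (1.3618e-23)² − 2·1.4595e-23·1.3618e-23·cos(110°)
|Δp⃗| = 2.3118e-23 kg·m/s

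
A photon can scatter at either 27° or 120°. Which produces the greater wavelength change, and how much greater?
120° produces the larger shift by a factor of 13.762

Calculate both shifts using Δλ = λ_C(1 - cos θ):

For θ₁ = 27°:
Δλ₁ = 2.4263 × (1 - cos(27°))
Δλ₁ = 2.4263 × 0.1090
Δλ₁ = 0.2645 pm

For θ₂ = 120°:
Δλ₂ = 2.4263 × (1 - cos(120°))
Δλ₂ = 2.4263 × 1.5000
Δλ₂ = 3.6395 pm

The 120° angle produces the larger shift.
Ratio: 3.6395/0.2645 = 13.762

(Intermediate values are shown rounded; full precision is carried through to the final answer.)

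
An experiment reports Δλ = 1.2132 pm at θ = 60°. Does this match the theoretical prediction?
Yes, consistent

Calculate the expected shift for θ = 60°:

Δλ_expected = λ_C(1 - cos(60°))
Δλ_expected = 2.4263 × (1 - cos(60°))
Δλ_expected = 2.4263 × 0.5000
Δλ_expected = 1.2132 pm

Given shift: 1.2132 pm
Expected shift: 1.2132 pm
Difference: 0.0000 pm

The values match. This is consistent with Compton scattering at the stated angle.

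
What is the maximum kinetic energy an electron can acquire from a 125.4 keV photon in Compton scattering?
41.2843 keV

Maximum energy transfer occurs at θ = 180° (backscattering).

Initial photon: E₀ = 125.4 keV → λ₀ = 9.8871 pm

Maximum Compton shift (at 180°):
Δλ_max = 2λ_C = 2 × 2.4263 = 4.8526 pm

Final wavelength:
λ' = 9.8871 + 4.8526 = 14.7397 pm

Minimum photon energy (maximum energy to electron):
E'_min = hc/λ' = 84.1157 keV

Maximum electron kinetic energy:
K_max = E₀ - E'_min = 125.4000 - 84.1157 = 41.2843 keV

(Intermediate values are shown rounded; full precision is carried through to the final answer.)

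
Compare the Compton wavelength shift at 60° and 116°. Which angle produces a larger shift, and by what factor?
116° produces the larger shift by a factor of 2.877

Calculate both shifts using Δλ = λ_C(1 - cos θ):

For θ₁ = 60°:
Δλ₁ = 2.4263 × (1 - cos(60°))
Δλ₁ = 2.4263 × 0.5000
Δλ₁ = 1.2132 pm

For θ₂ = 116°:
Δλ₂ = 2.4263 × (1 - cos(116°))
Δλ₂ = 2.4263 × 1.4384
Δλ₂ = 3.4899 pm

The 116° angle produces the larger shift.
Ratio: 3.4899/1.2132 = 2.877

(Intermediate values are shown rounded; full precision is carried through to the final answer.)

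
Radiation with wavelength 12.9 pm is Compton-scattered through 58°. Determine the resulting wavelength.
14.0406 pm

Using the Compton scattering formula:
λ' = λ + Δλ = λ + λ_C(1 - cos θ)

Given:
- Initial wavelength λ = 12.9 pm
- Scattering angle θ = 58°
- Compton wavelength λ_C ≈ 2.4263 pm

Calculate the shift:
Δλ = 2.4263 × (1 - cos(58°))
Δλ = 2.4263 × 0.4701
Δλ = 1.1406 pm

Final wavelength:
λ' = 12.9 + 1.1406 = 14.0406 pm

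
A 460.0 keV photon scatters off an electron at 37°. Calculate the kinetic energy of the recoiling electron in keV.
70.5879 keV

By energy conservation: K_e = E_initial - E_final

First find the scattered photon energy:
Initial wavelength: λ = hc/E = 2.6953 pm
Compton shift: Δλ = λ_C(1 - cos(37°)) = 0.4886 pm
Final wavelength: λ' = 2.6953 + 0.4886 = 3.1839 pm
Final photon energy: E' = hc/λ' = 389.4121 keV

Electron kinetic energy:
K_e = E - E' = 460.0000 - 389.4121 = 70.5879 keV

(Intermediate values are shown rounded; full precision is carried through to the final answer.)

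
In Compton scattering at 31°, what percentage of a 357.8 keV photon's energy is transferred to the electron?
0.0909 (or 9.09%)

Calculate initial and final photon energies:

Initial: E₀ = 357.8 keV → λ₀ = 3.4652 pm
Compton shift: Δλ = 0.3466 pm
Final wavelength: λ' = 3.8117 pm
Final energy: E' = 325.2695 keV

Fractional energy loss:
(E₀ - E')/E₀ = (357.8000 - 325.2695)/357.8000
= 32.5305/357.8000
= 0.0909
= 9.09%

(Intermediate values are shown rounded; full precision is carried through to the final answer.)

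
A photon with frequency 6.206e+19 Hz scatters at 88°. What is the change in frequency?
2.026e+19 Hz (decrease)

Convert frequency to wavelength (c = 299792458 m/s):
λ₀ = c/f₀ = 299792458/6.206e+19 = 4.8306874e-12 m = 4.8307 pm

Calculate Compton shift:
Δλ = λ_C(1 - cos(88°)) = 2.3416 pm

Final wavelength:
λ' = λ₀ + Δλ = 4.8307 + 2.3416 = 7.1723 pm

Final frequency:
f' = c/λ' = 299792458/7.1723206e-12 = 4.1798530e+19 Hz

Frequency shift (decrease):
Δf = f₀ - f' = 6.206e+19 - 4.1798530e+19 = 2.026e+19 Hz

(Intermediate values are shown rounded; full precision is carried through to the final answer.)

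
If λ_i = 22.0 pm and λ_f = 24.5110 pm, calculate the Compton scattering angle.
92.00°

First find the wavelength shift:
Δλ = λ' - λ = 24.5110 - 22.0 = 2.5110 pm

Using Δλ = λ_C(1 - cos θ), with λ_C = h/(m_e·c) ≈ 2.42631024 pm:
cos θ = 1 - Δλ/λ_C
cos θ = 1 - 2.5110/2.42631024
cos θ = -0.034905

θ = arccos(-0.034905)
θ = 92.00°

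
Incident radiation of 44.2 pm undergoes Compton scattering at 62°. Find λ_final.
45.4872 pm

Using the Compton scattering formula:
λ' = λ + Δλ = λ + λ_C(1 - cos θ)

Given:
- Initial wavelength λ = 44.2 pm
- Scattering angle θ = 62°
- Compton wavelength λ_C ≈ 2.4263 pm

Calculate the shift:
Δλ = 2.4263 × (1 - cos(62°))
Δλ = 2.4263 × 0.5305
Δλ = 1.2872 pm

Final wavelength:
λ' = 44.2 + 1.2872 = 45.4872 pm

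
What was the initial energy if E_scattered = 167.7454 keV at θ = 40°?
181.7001 keV

Convert final energy to wavelength (hc ≈ 1239.842 keV·pm):
λ' = hc/E' = 1239.842 / 167.7454 = 7.3912 pm

Calculate the Compton shift:
Δλ = λ_C(1 - cos(40°))
Δλ = 2.4263 × (1 - cos(40°))
Δλ = 0.5676 pm

Initial wavelength:
λ = λ' - Δλ = 7.3912 - 0.5676 = 6.8236 pm

Initial energy:
E = hc/λ = 1239.842 / 6.8236 = 181.7001 keV

(Intermediate values are shown rounded; full precision is carried through to the final answer.)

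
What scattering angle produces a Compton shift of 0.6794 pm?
43.95°

From the Compton formula Δλ = λ_C(1 - cos θ), we can solve for θ:

cos θ = 1 - Δλ/λ_C

Given:
- Δλ = 0.6794 pm
- λ_C = h/(m_e·c) ≈ 2.42631024 pm

cos θ = 1 - 0.6794/2.42631024
cos θ = 1 - 0.280014
cos θ = 0.719986

θ = arccos(0.719986)
θ = 43.95°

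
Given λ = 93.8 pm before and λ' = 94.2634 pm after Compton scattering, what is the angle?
36.00°

First find the wavelength shift:
Δλ = λ' - λ = 94.2634 - 93.8 = 0.4634 pm

Using Δλ = λ_C(1 - cos θ), with λ_C = h/(m_e·c) ≈ 2.42631024 pm:
cos θ = 1 - Δλ/λ_C
cos θ = 1 - 0.4634/2.42631024
cos θ = 0.809010

θ = arccos(0.809010)
θ = 36.00°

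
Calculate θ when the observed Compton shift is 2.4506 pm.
90.57°

From the Compton formula Δλ = λ_C(1 - cos θ), we can solve for θ:

cos θ = 1 - Δλ/λ_C

Given:
- Δλ = 2.4506 pm
- λ_C = h/(m_e·c) ≈ 2.42631024 pm

cos θ = 1 - 2.4506/2.42631024
cos θ = 1 - 1.010011
cos θ = -0.010011

θ = arccos(-0.010011)
θ = 90.57°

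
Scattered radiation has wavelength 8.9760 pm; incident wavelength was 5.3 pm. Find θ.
121.00°

First find the wavelength shift:
Δλ = λ' - λ = 8.9760 - 5.3 = 3.6760 pm

Using Δλ = λ_C(1 - cos θ), with λ_C = h/(m_e·c) ≈ 2.42631024 pm:
cos θ = 1 - Δλ/λ_C
cos θ = 1 - 3.6760/2.42631024
cos θ = -0.515058

θ = arccos(-0.515058)
θ = 121.00°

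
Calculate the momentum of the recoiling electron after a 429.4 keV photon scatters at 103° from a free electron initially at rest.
2.7772e-22 kg·m/s

The electron is initially at rest, so by conservation of momentum:
p⃗_e = p⃗₀ − p⃗'  (incident photon momentum minus scattered photon momentum)

Photon momentum magnitudes (p = h/λ = E/c):
λ₀ = hc/E₀ = 2.8874 pm → p₀ = h/λ₀ = 2.2948e-22 kg·m/s
Δλ = λ_C(1 − cos 103°) = 2.9721 pm
λ' = 5.8595 pm → p' = h/λ' = 1.1308e-22 kg·m/s

The scattered photon makes angle θ = 103° with the incident direction, so by the law of cosines:
|p⃗_e|² = p₀² + p'² − 2p₀p'cos θ
|p⃗_e|² = (2.2948e-22)² + (1.1308e-22)² − 2·2.2948e-22·1.1308e-22·cos(103°)
|p⃗_e| = 2.7772e-22 kg·m/s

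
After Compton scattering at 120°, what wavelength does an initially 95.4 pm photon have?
99.0395 pm

Using the Compton formula: λ' = λ + λ_C(1 − cos θ)

For θ = 120°, cos θ = -1/2 (exact) = -0.5000, so:
1 − cos 120° = 1 − (-1/2) = 1.5000

Δλ = λ_C × 1.5000 = 2.4263 × 1.5000 = 3.6395 pm

λ' = 95.4 + 3.6395 = 99.0395 pm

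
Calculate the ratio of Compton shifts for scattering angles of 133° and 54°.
133° produces the larger shift by a factor of 4.080

Calculate both shifts using Δλ = λ_C(1 - cos θ):

For θ₁ = 54°:
Δλ₁ = 2.4263 × (1 - cos(54°))
Δλ₁ = 2.4263 × 0.4122
Δλ₁ = 1.0002 pm

For θ₂ = 133°:
Δλ₂ = 2.4263 × (1 - cos(133°))
Δλ₂ = 2.4263 × 1.6820
Δλ₂ = 4.0810 pm

The 133° angle produces the larger shift.
Ratio: 4.0810/1.0002 = 4.080

(Intermediate values are shown rounded; full precision is carried through to the final answer.)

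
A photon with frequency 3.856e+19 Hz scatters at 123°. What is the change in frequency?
1.254e+19 Hz (decrease)

Convert frequency to wavelength (c = 299792458 m/s):
λ₀ = c/f₀ = 299792458/3.856e+19 = 7.7747007e-12 m = 7.7747 pm

Calculate Compton shift:
Δλ = λ_C(1 - cos(123°)) = 3.7478 pm

Final wavelength:
λ' = λ₀ + Δλ = 7.7747 + 3.7478 = 11.5225 pm

Final frequency:
f' = c/λ' = 299792458/1.1522474e-11 = 2.6018063e+19 Hz

Frequency shift (decrease):
Δf = f₀ - f' = 3.856e+19 - 2.6018063e+19 = 1.254e+19 Hz

(Intermediate values are shown rounded; full precision is carried through to the final answer.)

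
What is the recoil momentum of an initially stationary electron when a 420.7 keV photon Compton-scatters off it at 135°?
2.9834e-22 kg·m/s

The electron is initially at rest, so by conservation of momentum:
p⃗_e = p⃗₀ − p⃗'  (incident photon momentum minus scattered photon momentum)

Photon momentum magnitudes (p = h/λ = E/c):
λ₀ = hc/E₀ = 2.9471 pm → p₀ = h/λ₀ = 2.2483e-22 kg·m/s
Δλ = λ_C(1 − cos 135°) = 4.1420 pm
λ' = 7.0891 pm → p' = h/λ' = 9.3469e-23 kg·m/s

The scattered photon makes angle θ = 135° with the incident direction, so by the law of cosines:
|p⃗_e|² = p₀² + p'² − 2p₀p'cos θ
|p⃗_e|² = (2.2483e-22)² + (9.3469e-23)² − 2·2.2483e-22·9.3469e-23·cos(135°)
|p⃗_e| = 2.9834e-22 kg·m/s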